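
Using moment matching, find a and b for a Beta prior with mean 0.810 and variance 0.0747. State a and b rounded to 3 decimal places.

a = 0.859, b = 0.201

By moment matching, a+b = μ(1−μ)/σ² − 1 = (0.810·0.190)/0.0747 − 1 = 2.0602 − 1 = 1.0602.
Since a/(a+b) = μ, a = 0.810·1.0602 = 0.859 and b = 0.190·1.0602 = 0.201.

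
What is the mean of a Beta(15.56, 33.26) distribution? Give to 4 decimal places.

E[X] = α/(α+β) = 15.56/48.82 = 0.3187.

0.3187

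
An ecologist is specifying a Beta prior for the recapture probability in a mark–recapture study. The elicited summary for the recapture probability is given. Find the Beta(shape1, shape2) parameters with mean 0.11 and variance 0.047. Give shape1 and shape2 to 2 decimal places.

Let s = shape1+shape2. The Beta variance is μ(1−μ)/(s+1).
So s+1 = μ(1−μ)/σ² = (0.11×0.89)/0.047 = 0.0979/0.047 = 2.0830, giving s = 1.0830.
Then shape1 = μs = 0.11×1.0830 = 0.12 and shape2 = (1−μ)s = 0.89×1.0830 = 0.96.

shape1 = 0.12, shape2 = 0.96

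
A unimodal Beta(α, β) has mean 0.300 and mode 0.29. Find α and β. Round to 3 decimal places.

Let s = α+β. Mean gives α = μs = 0.300s; mode gives (α−1)/(s−2) = 0.29.
Substituting: 0.300s − 1 = 0.29(s−2) = 0.29s − 0.58, so 0.010s = 0.42 and s = 42.0000.
Then α = 0.300×42.0000 = 12.600 and β = s−α = 29.400.

α = 12.600, β = 29.400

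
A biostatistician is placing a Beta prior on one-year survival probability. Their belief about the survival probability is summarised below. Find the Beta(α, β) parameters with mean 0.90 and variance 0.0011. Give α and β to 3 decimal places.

α = 72.736, β = 8.082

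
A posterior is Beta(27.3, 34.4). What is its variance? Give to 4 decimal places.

0.0039

μ = 27.3/61.7 = 0.442464; Var = μ(1−μ)/(α+β+1) = 0.2466896/62.7 = 0.0039.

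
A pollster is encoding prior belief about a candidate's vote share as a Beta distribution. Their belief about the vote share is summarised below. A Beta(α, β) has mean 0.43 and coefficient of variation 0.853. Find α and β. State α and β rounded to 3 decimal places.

α = 0.353, β = 0.468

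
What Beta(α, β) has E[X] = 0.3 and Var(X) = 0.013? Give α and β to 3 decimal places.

α = 4.546, β = 10.608

Write ν = α+β; then α = μν and Var = μ(1−μ)/(ν+1).
ν = μ(1−μ)/Var − 1 = 0.21/0.013 − 1 = 15.1538.
α = 0.3·15.1538 = 4.546, β = 0.7·15.1538 = 10.608.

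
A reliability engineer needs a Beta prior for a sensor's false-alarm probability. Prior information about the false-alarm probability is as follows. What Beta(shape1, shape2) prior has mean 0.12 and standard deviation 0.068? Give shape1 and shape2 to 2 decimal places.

Variance = 0.068² = 0.004624. The moment-matching identity shape1+shape2 = μ(1−μ)/Var − 1 gives
shape1+shape2 = 0.1056/0.004624 − 1 = 21.8374, so shape1 = μ·21.8374 = 2.62 and shape2 = (1−μ)·21.8374 = 19.22.

shape1 = 2.62, shape2 = 19.22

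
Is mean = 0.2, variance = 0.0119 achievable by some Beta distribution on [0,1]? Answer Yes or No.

For any Beta, Var(X) < E[X]·(1−E[X]).
Here μ(1−μ) = 0.2×0.8 = 0.16, and 0.0119 < 0.16.

Yes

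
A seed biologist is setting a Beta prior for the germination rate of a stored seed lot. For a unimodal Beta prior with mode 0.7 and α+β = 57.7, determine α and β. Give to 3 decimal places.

For α,β>1 the mode is (α−1)/(α+β−2), so α = mode·(κ−2)+1 = 0.7×55.7+1 = 39.990.
And β = (1−mode)·(κ−2)+1 = 0.3×55.7+1 = 17.710.

α = 39.990, β = 17.710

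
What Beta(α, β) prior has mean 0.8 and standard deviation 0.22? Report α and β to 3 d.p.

Variance = 0.22² = 0.0484. The moment-matching identity α+β = μ(1−μ)/Var − 1 gives
α+β = 0.16/0.0484 − 1 = 2.3058, so α = μ·2.3058 = 1.845 and β = (1−μ)·2.3058 = 0.461.

α = 1.845, β = 0.461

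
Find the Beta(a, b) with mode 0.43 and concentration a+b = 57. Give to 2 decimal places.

a = 24.65, b = 32.35

Mode = (a−1)/(κ−2) with κ = a+b, so a−1 = 0.43·55 = 23.65.
a = 24.65; b = κ − a = 32.35.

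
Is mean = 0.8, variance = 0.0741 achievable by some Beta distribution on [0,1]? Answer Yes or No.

Yes

A Beta with mean μ has variance μ(1−μ)/(α+β+1) < μ(1−μ).
Here μ(1−μ) = 0.8×0.2 = 0.16, and 0.0741 < 0.16.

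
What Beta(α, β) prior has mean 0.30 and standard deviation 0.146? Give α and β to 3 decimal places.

α = 2.656, β = 6.196

Variance = 0.146² = 0.021316. The moment-matching identity α+β = μ(1−μ)/Var − 1 gives
α+β = 0.2100/0.021316 − 1 = 8.8518, so α = μ·8.8518 = 2.656 and β = (1−μ)·8.8518 = 6.196.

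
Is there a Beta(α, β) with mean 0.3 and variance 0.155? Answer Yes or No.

Yes

The Beta variance bound is σ² < μ(1−μ).
Here μ(1−μ) = 0.3×0.7 = 0.21, and 0.155 < 0.21.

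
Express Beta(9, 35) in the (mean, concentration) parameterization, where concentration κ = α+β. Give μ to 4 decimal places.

κ = α+β = 9+35 = 44; μ = α/κ = 9/44 = 0.2045.

μ = 0.2045, κ = 44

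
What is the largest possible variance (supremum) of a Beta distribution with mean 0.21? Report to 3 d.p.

0.166

For fixed mean μ the Beta variance is μ(1−μ)/(α+β+1), increasing as α+β decreases.
Its least upper bound (not attained) is μ(1−μ) = 0.21·0.79 = 0.166.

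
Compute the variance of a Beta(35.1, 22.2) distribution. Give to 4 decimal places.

α+β = 57.3 and αβ = 779.22, so Var = αβ/[(α+β)²(α+β+1)] = 779.22/191415.807 = 0.0041.

0.0041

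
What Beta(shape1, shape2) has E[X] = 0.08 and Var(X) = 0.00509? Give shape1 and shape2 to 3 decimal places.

shape1 = 1.077, shape2 = 12.383

Write ν = shape1+shape2; then shape1 = μν and Var = μ(1−μ)/(ν+1).
ν = μ(1−μ)/Var − 1 = 0.0736/0.00509 − 1 = 13.4597.
shape1 = 0.08·13.4597 = 1.077, shape2 = 0.92·13.4597 = 12.383.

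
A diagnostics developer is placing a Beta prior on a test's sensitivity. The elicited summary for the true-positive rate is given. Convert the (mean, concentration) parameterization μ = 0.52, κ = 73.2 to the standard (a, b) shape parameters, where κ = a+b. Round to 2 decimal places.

a = 38.06, b = 35.14

Split κ in proportion μ : (1−μ): a = 0.52·73.2 = 38.06, b = 73.2 − 38.06 = 35.14.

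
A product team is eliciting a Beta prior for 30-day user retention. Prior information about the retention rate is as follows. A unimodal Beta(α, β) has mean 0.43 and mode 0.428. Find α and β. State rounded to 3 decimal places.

α = 30.960, β = 41.040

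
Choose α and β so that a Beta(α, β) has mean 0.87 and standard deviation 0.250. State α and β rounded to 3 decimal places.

First σ² = 0.062500. Setting α = μn, β = (1−μ)n with n = α+β,
μ(1−μ)/(n+1) = 0.062500 ⇒ n+1 = 0.1131/0.062500 = 1.8096 ⇒ n = 0.8096.
Hence α = 0.87×0.8096 = 0.704, β = 0.13×0.8096 = 0.105.

α = 0.704, β = 0.105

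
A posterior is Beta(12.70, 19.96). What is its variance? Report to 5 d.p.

0.00706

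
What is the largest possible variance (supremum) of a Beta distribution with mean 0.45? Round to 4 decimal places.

For fixed mean μ the Beta variance is μ(1−μ)/(α+β+1), increasing as α+β decreases.
Its least upper bound (not attained) is μ(1−μ) = 0.45·0.55 = 0.2475.

0.2475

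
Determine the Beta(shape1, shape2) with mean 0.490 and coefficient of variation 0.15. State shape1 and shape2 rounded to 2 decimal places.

shape1 = 22.18, shape2 = 23.08

σ = CV·μ = 0.15×0.490 = 0.07350, so σ² = 0.005402.
s+1 = μ(1−μ)/σ² = 0.249900/0.005402 = 46.2585, so s = shape1+shape2 = 45.2585.
shape1 = μs = 22.18, shape2 = (1−μ)s = 23.08.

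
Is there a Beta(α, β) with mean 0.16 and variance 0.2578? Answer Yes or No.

No

The Beta variance bound is σ² < μ(1−μ).
Here μ(1−μ) = 0.16×0.84 = 0.1344, and 0.2578 ≥ 0.1344.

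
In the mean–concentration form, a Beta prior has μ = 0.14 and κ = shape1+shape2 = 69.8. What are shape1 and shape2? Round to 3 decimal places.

shape1 = 9.772, shape2 = 60.028

shape1 = μκ = 0.14×69.8 = 9.772 and shape2 = (1−μ)κ = 0.86×69.8 = 60.028.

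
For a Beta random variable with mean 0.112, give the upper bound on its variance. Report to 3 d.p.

For fixed mean μ the Beta variance is μ(1−μ)/(α+β+1), increasing as α+β decreases.
Its least upper bound (not attained) is μ(1−μ) = 0.112·0.888 = 0.099.

0.099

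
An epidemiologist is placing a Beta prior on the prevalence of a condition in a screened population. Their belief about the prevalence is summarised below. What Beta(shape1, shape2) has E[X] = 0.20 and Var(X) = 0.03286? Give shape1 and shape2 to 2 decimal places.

Let s = shape1+shape2. The Beta variance is μ(1−μ)/(s+1).
So s+1 = μ(1−μ)/σ² = (0.20×0.80)/0.03286 = 0.1600/0.03286 = 4.8691, giving s = 3.8691.
Then shape1 = μs = 0.20×3.8691 = 0.77 and shape2 = (1−μ)s = 0.80×3.8691 = 3.10.

shape1 = 0.77, shape2 = 3.10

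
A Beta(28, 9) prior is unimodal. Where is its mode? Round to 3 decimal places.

With α,β > 1, mode = (α−1)/(α+β−2) = 27/35 = 0.771.

0.771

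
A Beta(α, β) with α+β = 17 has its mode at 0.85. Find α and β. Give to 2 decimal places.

α = 13.75, β = 3.25

For α,β>1 the mode is (α−1)/(α+β−2), so α = mode·(κ−2)+1 = 0.85×15+1 = 13.75.
And β = (1−mode)·(κ−2)+1 = 0.15×15+1 = 3.25.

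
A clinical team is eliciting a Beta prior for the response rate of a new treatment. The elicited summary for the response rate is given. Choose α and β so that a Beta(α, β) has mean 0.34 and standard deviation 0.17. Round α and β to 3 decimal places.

Variance = 0.17² = 0.0289. The moment-matching identity α+β = μ(1−μ)/Var − 1 gives
α+β = 0.2244/0.0289 − 1 = 6.7647, so α = μ·6.7647 = 2.300 and β = (1−μ)·6.7647 = 4.465.

α = 2.300, β = 4.465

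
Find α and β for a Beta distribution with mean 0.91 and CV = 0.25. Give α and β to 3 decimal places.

α = 0.530, β = 0.052

Var = (CV·μ)² = (0.25×0.91)² = 0.051756.
α+β = μ(1−μ)/Var − 1 = 0.0819/0.051756 − 1 = 0.5824.
Thus α = 0.91·0.5824 = 0.530 and β = 0.09·0.5824 = 0.052.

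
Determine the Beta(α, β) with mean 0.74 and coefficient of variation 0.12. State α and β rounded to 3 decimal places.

σ = CV·μ = 0.12×0.74 = 0.08880, so σ² = 0.007885.
s+1 = μ(1−μ)/σ² = 0.1924/0.007885 = 24.3994, so s = α+β = 23.3994.
α = μs = 17.316, β = (1−μ)s = 6.084.

α = 17.316, β = 6.084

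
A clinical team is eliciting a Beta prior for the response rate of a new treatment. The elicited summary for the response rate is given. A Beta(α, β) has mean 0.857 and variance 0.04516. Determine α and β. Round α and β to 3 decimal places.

By moment matching, α+β = μ(1−μ)/σ² − 1 = (0.857·0.143)/0.04516 − 1 = 2.7137 − 1 = 1.7137.
Since α/(α+β) = μ, α = 0.857·1.7137 = 1.469 and β = 0.143·1.7137 = 0.245.

α = 1.469, β = 0.245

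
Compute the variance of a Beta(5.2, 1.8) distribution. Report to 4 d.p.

Var = αβ/[(α+β)²(α+β+1)] = (5.2×1.8)/(7.0²×8.0) = 9.36/392.000 = 0.0239.

0.0239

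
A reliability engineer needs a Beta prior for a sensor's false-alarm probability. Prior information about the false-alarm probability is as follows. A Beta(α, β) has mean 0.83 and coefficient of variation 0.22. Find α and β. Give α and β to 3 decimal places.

α = 2.682, β = 0.549

Var = (CV·μ)² = (0.22×0.83)² = 0.033343.
α+β = μ(1−μ)/Var − 1 = 0.1411/0.033343 − 1 = 3.2318.
Thus α = 0.83·3.2318 = 2.682 and β = 0.17·3.2318 = 0.549.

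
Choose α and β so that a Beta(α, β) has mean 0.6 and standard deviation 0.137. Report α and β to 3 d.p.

α = 7.072, β = 4.715

Variance = 0.137² = 0.018769. The moment-matching identity α+β = μ(1−μ)/Var − 1 gives
α+β = 0.24/0.018769 − 1 = 11.7870, so α = μ·11.7870 = 7.072 and β = (1−μ)·11.7870 = 4.715.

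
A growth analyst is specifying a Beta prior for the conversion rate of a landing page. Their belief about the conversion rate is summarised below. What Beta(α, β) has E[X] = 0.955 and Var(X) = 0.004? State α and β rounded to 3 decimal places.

By moment matching, α+β = μ(1−μ)/σ² − 1 = (0.955·0.045)/0.004 − 1 = 10.7438 − 1 = 9.7438.
Since α/(α+β) = μ, α = 0.955·9.7438 = 9.305 and β = 0.045·9.7438 = 0.438.

α = 9.305, β = 0.438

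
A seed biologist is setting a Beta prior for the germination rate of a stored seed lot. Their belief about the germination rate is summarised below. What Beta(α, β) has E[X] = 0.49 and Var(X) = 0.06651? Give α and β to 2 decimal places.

Let s = α+β. The Beta variance is μ(1−μ)/(s+1).
So s+1 = μ(1−μ)/σ² = (0.49×0.51)/0.06651 = 0.2499/0.06651 = 3.7573, giving s = 2.7573.
Then α = μs = 0.49×2.7573 = 1.35 and β = (1−μ)s = 0.51×2.7573 = 1.41.

α = 1.35, β = 1.41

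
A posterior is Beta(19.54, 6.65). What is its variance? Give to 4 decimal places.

0.0070

μ = 19.54/26.19 = 0.746086; Var = μ(1−μ)/(α+β+1) = 0.1894415/27.19 = 0.0070.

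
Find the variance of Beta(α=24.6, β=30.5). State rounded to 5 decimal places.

0.00441

α+β = 55.1 and αβ = 750.30, so Var = αβ/[(α+β)²(α+β+1)] = 750.30/170320.161 = 0.00441.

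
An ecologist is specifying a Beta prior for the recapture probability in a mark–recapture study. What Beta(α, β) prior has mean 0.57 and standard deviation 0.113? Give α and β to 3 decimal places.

α = 10.371, β = 7.824

Variance = 0.113² = 0.012769. The moment-matching identity α+β = μ(1−μ)/Var − 1 gives
α+β = 0.2451/0.012769 − 1 = 18.1949, so α = μ·18.1949 = 10.371 and β = (1−μ)·18.1949 = 7.824.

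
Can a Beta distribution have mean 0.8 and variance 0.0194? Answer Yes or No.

A Beta with mean μ has variance μ(1−μ)/(α+β+1) < μ(1−μ).
Here μ(1−μ) = 0.8×0.2 = 0.16, and 0.0194 < 0.16.

Yes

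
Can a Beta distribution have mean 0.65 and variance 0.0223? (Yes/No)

Yes

A Beta with mean μ has variance μ(1−μ)/(α+β+1) < μ(1−μ).
Here μ(1−μ) = 0.65×0.35 = 0.2275, and 0.0223 < 0.2275.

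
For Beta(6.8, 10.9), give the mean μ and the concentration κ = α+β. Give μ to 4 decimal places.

κ = α+β = 6.8+10.9 = 17.7; μ = α/κ = 6.8/17.7 = 0.3842.

μ = 0.3842, κ = 17.7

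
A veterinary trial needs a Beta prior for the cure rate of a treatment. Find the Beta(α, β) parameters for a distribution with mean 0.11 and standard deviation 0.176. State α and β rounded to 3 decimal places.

Variance = 0.176² = 0.030976. The moment-matching identity α+β = μ(1−μ)/Var − 1 gives
α+β = 0.0979/0.030976 − 1 = 2.1605, so α = μ·2.1605 = 0.238 and β = (1−μ)·2.1605 = 1.923.

α = 0.238, β = 1.923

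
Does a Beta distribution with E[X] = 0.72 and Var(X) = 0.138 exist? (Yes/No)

The Beta variance bound is σ² < μ(1−μ).
Here μ(1−μ) = 0.72×0.28 = 0.2016, and 0.138 < 0.2016.

Yes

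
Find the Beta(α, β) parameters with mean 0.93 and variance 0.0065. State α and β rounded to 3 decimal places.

α = 8.384, β = 0.631

Write ν = α+β; then α = μν and Var = μ(1−μ)/(ν+1).
ν = μ(1−μ)/Var − 1 = 0.0651/0.0065 − 1 = 9.0154.
α = 0.93·9.0154 = 8.384, β = 0.07·9.0154 = 0.631.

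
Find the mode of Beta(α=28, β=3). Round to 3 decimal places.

With α,β > 1, mode = (α−1)/(α+β−2) = 27/29 = 0.931.

0.931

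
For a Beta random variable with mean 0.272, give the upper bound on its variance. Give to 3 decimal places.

0.198

Var = μ(1−μ)/(α+β+1), which approaches μ(1−μ) as α+β → 0.
So the supremum is μ(1−μ) = 0.272×0.728 = 0.198.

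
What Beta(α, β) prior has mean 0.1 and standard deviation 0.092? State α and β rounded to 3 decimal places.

α = 0.963, β = 8.670

σ² = 0.092² = 0.008464.
With s = α+β, Var = μ(1−μ)/(s+1), so s+1 = (0.1×0.9)/0.008464 = 10.6333 and s = 9.6333.
α = μs = 0.963, β = (1−μ)s = 8.670.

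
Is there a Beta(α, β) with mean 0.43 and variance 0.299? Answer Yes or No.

No

The Beta variance bound is σ² < μ(1−μ).
Here μ(1−μ) = 0.43×0.57 = 0.2451, and 0.299 ≥ 0.2451.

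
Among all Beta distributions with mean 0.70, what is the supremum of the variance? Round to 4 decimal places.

0.2100

Var = μ(1−μ)/(α+β+1), which approaches μ(1−μ) as α+β → 0.
So the supremum is μ(1−μ) = 0.70×0.30 = 0.2100.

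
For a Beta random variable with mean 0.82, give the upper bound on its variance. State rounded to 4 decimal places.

0.1476

Var = μ(1−μ)/(α+β+1), which approaches μ(1−μ) as α+β → 0.
So the supremum is μ(1−μ) = 0.82×0.18 = 0.1476.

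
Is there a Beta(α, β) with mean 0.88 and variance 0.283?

No

A Beta with mean μ has variance μ(1−μ)/(α+β+1) < μ(1−μ).
Here μ(1−μ) = 0.88×0.12 = 0.1056, and 0.283 ≥ 0.1056.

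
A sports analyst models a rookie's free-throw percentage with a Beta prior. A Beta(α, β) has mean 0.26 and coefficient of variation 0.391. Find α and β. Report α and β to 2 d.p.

α = 4.58, β = 13.04

Var = (CV·μ)² = (0.391×0.26)² = 0.010335.
α+β = μ(1−μ)/Var − 1 = 0.1924/0.010335 − 1 = 17.6168.
Thus α = 0.26·17.6168 = 4.58 and β = 0.74·17.6168 = 13.04.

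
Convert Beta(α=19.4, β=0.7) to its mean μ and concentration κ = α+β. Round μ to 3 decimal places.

μ = 0.965, κ = 20.1

κ = α+β = 19.4+0.7 = 20.1; μ = α/κ = 19.4/20.1 = 0.965.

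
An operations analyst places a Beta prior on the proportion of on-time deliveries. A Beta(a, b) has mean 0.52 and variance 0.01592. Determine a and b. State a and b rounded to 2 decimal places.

a = 7.63, b = 7.05

By moment matching, a+b = μ(1−μ)/σ² − 1 = (0.52·0.48)/0.01592 − 1 = 15.6784 − 1 = 14.6784.
Since a/(a+b) = μ, a = 0.52·14.6784 = 7.63 and b = 0.48·14.6784 = 7.05.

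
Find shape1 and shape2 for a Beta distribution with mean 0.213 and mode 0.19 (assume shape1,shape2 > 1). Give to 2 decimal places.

Let s = shape1+shape2. Mean gives shape1 = μs = 0.213s; mode gives (shape1−1)/(s−2) = 0.19.
Substituting: 0.213s − 1 = 0.19(s−2) = 0.19s − 0.38, so 0.023s = 0.62 and s = 26.9565.
Then shape1 = 0.213×26.9565 = 5.74 and shape2 = s−shape1 = 21.21.

shape1 = 5.74, shape2 = 21.21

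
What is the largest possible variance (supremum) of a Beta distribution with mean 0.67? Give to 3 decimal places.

For fixed mean μ the Beta variance is μ(1−μ)/(α+β+1), increasing as α+β decreases.
Its least upper bound (not attained) is μ(1−μ) = 0.67·0.33 = 0.221.

0.221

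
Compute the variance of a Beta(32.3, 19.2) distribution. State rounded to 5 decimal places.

α+β = 51.5 and αβ = 620.16, so Var = αβ/[(α+β)²(α+β+1)] = 620.16/139243.125 = 0.00445.

0.00445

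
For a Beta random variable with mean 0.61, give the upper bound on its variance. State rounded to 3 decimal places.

0.238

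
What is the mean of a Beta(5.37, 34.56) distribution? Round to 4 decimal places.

The Beta mean is α/(α+β) = 5.37/(5.37+34.56) = 0.1345.

0.1345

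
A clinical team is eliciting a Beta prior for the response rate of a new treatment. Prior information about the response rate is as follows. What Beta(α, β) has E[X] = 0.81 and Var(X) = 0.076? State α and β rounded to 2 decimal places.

α = 0.83, β = 0.19

By moment matching, α+β = μ(1−μ)/σ² − 1 = (0.81·0.19)/0.076 − 1 = 2.0250 − 1 = 1.0250.
Since α/(α+β) = μ, α = 0.81·1.0250 = 0.83 and β = 0.19·1.0250 = 0.19.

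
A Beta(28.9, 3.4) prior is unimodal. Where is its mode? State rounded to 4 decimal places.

With α,β > 1, mode = (α−1)/(α+β−2) = 27.9/30.3 = 0.9208.

0.9208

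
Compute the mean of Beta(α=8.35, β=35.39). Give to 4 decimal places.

0.1909

E[X] = α/(α+β) = 8.35/43.74 = 0.1909.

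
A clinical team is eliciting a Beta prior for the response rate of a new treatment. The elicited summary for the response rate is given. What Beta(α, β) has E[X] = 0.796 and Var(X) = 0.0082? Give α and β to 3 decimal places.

Write ν = α+β; then α = μν and Var = μ(1−μ)/(ν+1).
ν = μ(1−μ)/Var − 1 = 0.162384/0.0082 − 1 = 18.8029.
α = 0.796·18.8029 = 14.967, β = 0.204·18.8029 = 3.836.

α = 14.967, β = 3.836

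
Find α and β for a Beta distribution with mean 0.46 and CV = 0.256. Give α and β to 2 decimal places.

Var = (CV·μ)² = (0.256×0.46)² = 0.013867.
α+β = μ(1−μ)/Var − 1 = 0.2484/0.013867 − 1 = 16.9125.
Thus α = 0.46·16.9125 = 7.78 and β = 0.54·16.9125 = 9.13.

α = 7.78, β = 9.13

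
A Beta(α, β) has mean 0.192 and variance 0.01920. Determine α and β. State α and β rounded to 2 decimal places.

α = 1.36, β = 5.72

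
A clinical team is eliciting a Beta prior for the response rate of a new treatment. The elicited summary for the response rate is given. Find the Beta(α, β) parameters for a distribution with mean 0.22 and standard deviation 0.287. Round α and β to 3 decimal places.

Variance = 0.287² = 0.082369. The moment-matching identity α+β = μ(1−μ)/Var − 1 gives
α+β = 0.1716/0.082369 − 1 = 1.0833, so α = μ·1.0833 = 0.238 and β = (1−μ)·1.0833 = 0.845.

α = 0.238, β = 0.845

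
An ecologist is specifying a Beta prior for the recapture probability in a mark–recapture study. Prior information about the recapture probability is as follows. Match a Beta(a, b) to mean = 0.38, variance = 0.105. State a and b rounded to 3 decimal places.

a = 0.473, b = 0.771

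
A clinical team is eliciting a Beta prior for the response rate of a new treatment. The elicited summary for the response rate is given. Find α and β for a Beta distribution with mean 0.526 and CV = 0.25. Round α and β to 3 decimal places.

α = 7.058, β = 6.360

σ = CV·μ = 0.25×0.526 = 0.13150, so σ² = 0.017292.
s+1 = μ(1−μ)/σ² = 0.249324/0.017292 = 14.4183, so s = α+β = 13.4183.
α = μs = 7.058, β = (1−μ)s = 6.360.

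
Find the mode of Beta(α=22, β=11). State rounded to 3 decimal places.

0.677

The density x^(α−1)(1−x)^(β−1) is maximised at (α−1)/(α+β−2) = 21/31 = 0.677.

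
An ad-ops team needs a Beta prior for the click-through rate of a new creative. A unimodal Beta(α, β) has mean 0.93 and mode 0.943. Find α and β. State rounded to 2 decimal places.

Let s = α+β. Mean gives α = μs = 0.93s; mode gives (α−1)/(s−2) = 0.943.
Substituting: 0.93s − 1 = 0.943(s−2) = 0.943s − 1.886, so -0.013s = -0.886 and s = 68.1538.
Then α = 0.93×68.1538 = 63.38 and β = s−α = 4.77.

α = 63.38, β = 4.77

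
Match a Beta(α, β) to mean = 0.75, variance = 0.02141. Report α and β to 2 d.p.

α = 5.82, β = 1.94

By moment matching, α+β = μ(1−μ)/σ² − 1 = (0.75·0.25)/0.02141 − 1 = 8.7576 − 1 = 7.7576.
Since α/(α+β) = μ, α = 0.75·7.7576 = 5.82 and β = 0.25·7.7576 = 1.94.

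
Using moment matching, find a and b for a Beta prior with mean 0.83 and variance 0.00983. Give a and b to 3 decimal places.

Let s = a+b. The Beta variance is μ(1−μ)/(s+1).
So s+1 = μ(1−μ)/σ² = (0.83×0.17)/0.00983 = 0.1411/0.00983 = 14.3540, giving s = 13.3540.
Then a = μs = 0.83×13.3540 = 11.084 and b = (1−μ)s = 0.17×13.3540 = 2.270.

a = 11.084, b = 2.270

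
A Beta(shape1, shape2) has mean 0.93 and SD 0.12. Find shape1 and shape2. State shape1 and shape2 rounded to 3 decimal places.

shape1 = 3.274, shape2 = 0.246

σ² = 0.12² = 0.0144.
With s = shape1+shape2, Var = μ(1−μ)/(s+1), so s+1 = (0.93×0.07)/0.0144 = 4.5208 and s = 3.5208.
shape1 = μs = 3.274, shape2 = (1−μ)s = 0.246.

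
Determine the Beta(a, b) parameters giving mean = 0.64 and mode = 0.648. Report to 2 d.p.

Let s = a+b. Mean gives a = μs = 0.64s; mode gives (a−1)/(s−2) = 0.648.
Substituting: 0.64s − 1 = 0.648(s−2) = 0.648s − 1.296, so -0.008s = -0.296 and s = 37.0000.
Then a = 0.64×37.0000 = 23.68 and b = s−a = 13.32.

a = 23.68, b = 13.32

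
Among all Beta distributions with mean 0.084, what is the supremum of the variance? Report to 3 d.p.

Var = μ(1−μ)/(α+β+1), which approaches μ(1−μ) as α+β → 0.
So the supremum is μ(1−μ) = 0.084×0.916 = 0.077.

0.077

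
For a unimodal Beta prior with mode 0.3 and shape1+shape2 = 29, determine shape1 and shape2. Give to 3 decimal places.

shape1 = 9.100, shape2 = 19.900

Since the density peak of Beta(shape1,shape2) is at (shape1−1)/(shape1+shape2−2),
shape1 = 1 + 0.3(29−2) = 9.100 and shape2 = 29 − 9.100 = 19.900.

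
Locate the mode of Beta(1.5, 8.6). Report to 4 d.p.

0.0617

With α,β > 1, mode = (α−1)/(α+β−2) = 0.5/8.1 = 0.0617.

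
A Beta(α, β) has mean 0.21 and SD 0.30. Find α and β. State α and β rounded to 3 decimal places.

First σ² = 0.0900. Setting α = μn, β = (1−μ)n with n = α+β,
μ(1−μ)/(n+1) = 0.0900 ⇒ n+1 = 0.1659/0.0900 = 1.8433 ⇒ n = 0.8433.
Hence α = 0.21×0.8433 = 0.177, β = 0.79×0.8433 = 0.666.

α = 0.177, β = 0.666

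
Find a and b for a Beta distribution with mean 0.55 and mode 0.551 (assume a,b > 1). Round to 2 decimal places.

With s = a+b: μ = a/s and mode = (a−1)/(s−2). Eliminating a = μs,
μs − 1 = m(s−2) ⇒ s(μ−m) = 1−2m ⇒ s = -0.102/-0.001 = 102.0000.
So a = μs = 56.10, b = (1−μ)s = 45.90.

a = 56.10, b = 45.90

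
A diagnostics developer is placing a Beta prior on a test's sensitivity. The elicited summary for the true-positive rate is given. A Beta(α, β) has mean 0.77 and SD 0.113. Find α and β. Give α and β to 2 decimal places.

Variance = 0.113² = 0.012769. The moment-matching identity α+β = μ(1−μ)/Var − 1 gives
α+β = 0.1771/0.012769 − 1 = 12.8695, so α = μ·12.8695 = 9.91 and β = (1−μ)·12.8695 = 2.96.

α = 9.91, β = 2.96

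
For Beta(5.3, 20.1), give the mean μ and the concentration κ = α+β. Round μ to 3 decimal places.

μ = 0.209, κ = 25.4

κ = α+β = 5.3+20.1 = 25.4; μ = α/κ = 5.3/25.4 = 0.209.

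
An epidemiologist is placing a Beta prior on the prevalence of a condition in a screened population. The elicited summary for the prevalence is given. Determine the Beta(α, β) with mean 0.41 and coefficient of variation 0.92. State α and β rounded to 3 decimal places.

Var = (CV·μ)² = (0.92×0.41)² = 0.142280.
α+β = μ(1−μ)/Var − 1 = 0.2419/0.142280 − 1 = 0.7002.
Thus α = 0.41·0.7002 = 0.287 and β = 0.59·0.7002 = 0.413.

α = 0.287, β = 0.413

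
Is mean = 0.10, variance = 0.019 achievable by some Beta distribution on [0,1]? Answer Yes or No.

Yes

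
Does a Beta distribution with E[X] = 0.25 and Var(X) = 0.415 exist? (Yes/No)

No

The Beta variance bound is σ² < μ(1−μ).
Here μ(1−μ) = 0.25×0.75 = 0.1875, and 0.415 ≥ 0.1875.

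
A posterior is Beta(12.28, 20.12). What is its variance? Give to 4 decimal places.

0.0070

Var = αβ/[(α+β)²(α+β+1)] = (12.28×20.12)/(32.40²×33.40) = 247.0736/35061.984000 = 0.0070.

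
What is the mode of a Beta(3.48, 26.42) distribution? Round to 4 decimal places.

The density x^(α−1)(1−x)^(β−1) is maximised at (α−1)/(α+β−2) = 2.48/27.90 = 0.0889.

0.0889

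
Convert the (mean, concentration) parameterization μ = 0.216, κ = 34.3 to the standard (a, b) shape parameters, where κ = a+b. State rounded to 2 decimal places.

a = 7.41, b = 26.89

a = μκ = 0.216×34.3 = 7.41 and b = (1−μ)κ = 0.784×34.3 = 26.89.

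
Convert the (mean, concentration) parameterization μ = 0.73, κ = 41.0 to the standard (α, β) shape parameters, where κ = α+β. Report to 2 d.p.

α = μκ = 0.73×41.0 = 29.93 and β = (1−μ)κ = 0.27×41.0 = 11.07.

α = 29.93, β = 11.07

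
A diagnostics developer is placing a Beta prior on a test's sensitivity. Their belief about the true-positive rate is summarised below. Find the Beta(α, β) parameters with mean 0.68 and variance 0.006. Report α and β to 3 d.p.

α = 23.981, β = 11.285

Write ν = α+β; then α = μν and Var = μ(1−μ)/(ν+1).
ν = μ(1−μ)/Var − 1 = 0.2176/0.006 − 1 = 35.2667.
α = 0.68·35.2667 = 23.981, β = 0.32·35.2667 = 11.285.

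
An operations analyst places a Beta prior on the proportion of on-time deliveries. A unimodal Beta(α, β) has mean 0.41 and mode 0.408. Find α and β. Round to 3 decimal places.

With s = α+β: μ = α/s and mode = (α−1)/(s−2). Eliminating α = μs,
μs − 1 = m(s−2) ⇒ s(μ−m) = 1−2m ⇒ s = 0.184/0.002 = 92.0000.
So α = μs = 37.720, β = (1−μ)s = 54.280.

α = 37.720, β = 54.280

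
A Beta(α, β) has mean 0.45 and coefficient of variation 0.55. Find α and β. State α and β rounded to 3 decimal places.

α = 1.368, β = 1.672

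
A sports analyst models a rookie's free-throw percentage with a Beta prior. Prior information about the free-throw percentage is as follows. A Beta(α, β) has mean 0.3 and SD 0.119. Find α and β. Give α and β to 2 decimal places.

First σ² = 0.014161. Setting α = μn, β = (1−μ)n with n = α+β,
μ(1−μ)/(n+1) = 0.014161 ⇒ n+1 = 0.21/0.014161 = 14.8295 ⇒ n = 13.8295.
Hence α = 0.3×13.8295 = 4.15, β = 0.7×13.8295 = 9.68.

α = 4.15, β = 9.68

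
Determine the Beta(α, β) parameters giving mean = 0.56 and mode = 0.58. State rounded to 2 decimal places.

With s = α+β: μ = α/s and mode = (α−1)/(s−2). Eliminating α = μs,
μs − 1 = m(s−2) ⇒ s(μ−m) = 1−2m ⇒ s = -0.16/-0.02 = 8.0000.
So α = μs = 4.48, β = (1−μ)s = 3.52.

α = 4.48, β = 3.52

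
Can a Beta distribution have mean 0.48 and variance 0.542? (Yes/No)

No

A Beta with mean μ has variance μ(1−μ)/(α+β+1) < μ(1−μ).
Here μ(1−μ) = 0.48×0.52 = 0.2496, and 0.542 ≥ 0.2496.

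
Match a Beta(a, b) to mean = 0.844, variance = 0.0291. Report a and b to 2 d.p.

Let s = a+b. The Beta variance is μ(1−μ)/(s+1).
So s+1 = μ(1−μ)/σ² = (0.844×0.156)/0.0291 = 0.131664/0.0291 = 4.5245, giving s = 3.5245.
Then a = μs = 0.844×3.5245 = 2.97 and b = (1−μ)s = 0.156×3.5245 = 0.55.

a = 2.97, b = 0.55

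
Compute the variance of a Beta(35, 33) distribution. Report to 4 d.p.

α+β = 68 and αβ = 1155, so Var = αβ/[(α+β)²(α+β+1)] = 1155/319056 = 0.0036.

0.0036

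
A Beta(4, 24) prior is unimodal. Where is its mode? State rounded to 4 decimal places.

The density x^(α−1)(1−x)^(β−1) is maximised at (α−1)/(α+β−2) = 3/26 = 0.1154.

0.1154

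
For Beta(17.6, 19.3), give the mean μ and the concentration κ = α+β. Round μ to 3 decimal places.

κ = α+β = 17.6+19.3 = 36.9; μ = α/κ = 17.6/36.9 = 0.477.

μ = 0.477, κ = 36.9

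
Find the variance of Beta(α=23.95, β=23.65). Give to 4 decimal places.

α+β = 47.60 and αβ = 566.4175, so Var = αβ/[(α+β)²(α+β+1)] = 566.4175/110115.936000 = 0.0051.

0.0051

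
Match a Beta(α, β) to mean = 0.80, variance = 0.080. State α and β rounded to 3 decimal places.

α = 0.800, β = 0.200

Write ν = α+β; then α = μν and Var = μ(1−μ)/(ν+1).
ν = μ(1−μ)/Var − 1 = 0.1600/0.080 − 1 = 1.0000.
α = 0.80·1.0000 = 0.800, β = 0.20·1.0000 = 0.200.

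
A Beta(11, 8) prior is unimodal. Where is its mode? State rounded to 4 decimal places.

0.5882

With α,β > 1, mode = (α−1)/(α+β−2) = 10/17 = 0.5882.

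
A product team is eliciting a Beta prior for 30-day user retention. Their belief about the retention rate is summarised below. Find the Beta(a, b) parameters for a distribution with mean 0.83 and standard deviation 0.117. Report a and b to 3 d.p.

a = 7.725, b = 1.582

First σ² = 0.013689. Setting a = μn, b = (1−μ)n with n = a+b,
μ(1−μ)/(n+1) = 0.013689 ⇒ n+1 = 0.1411/0.013689 = 10.3075 ⇒ n = 9.3075.
Hence a = 0.83×9.3075 = 7.725, b = 0.17×9.3075 = 1.582.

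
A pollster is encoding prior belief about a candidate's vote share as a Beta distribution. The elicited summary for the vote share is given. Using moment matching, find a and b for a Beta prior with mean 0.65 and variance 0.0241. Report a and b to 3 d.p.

Write ν = a+b; then a = μν and Var = μ(1−μ)/(ν+1).
ν = μ(1−μ)/Var − 1 = 0.2275/0.0241 − 1 = 8.4398.
a = 0.65·8.4398 = 5.486, b = 0.35·8.4398 = 2.954.

a = 5.486, b = 2.954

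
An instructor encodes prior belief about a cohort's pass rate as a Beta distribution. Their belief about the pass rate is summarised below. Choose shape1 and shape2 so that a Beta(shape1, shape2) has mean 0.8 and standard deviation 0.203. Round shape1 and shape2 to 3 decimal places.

Variance = 0.203² = 0.041209. The moment-matching identity shape1+shape2 = μ(1−μ)/Var − 1 gives
shape1+shape2 = 0.16/0.041209 − 1 = 2.8826, so shape1 = μ·2.8826 = 2.306 and shape2 = (1−μ)·2.8826 = 0.577.

shape1 = 2.306, shape2 = 0.577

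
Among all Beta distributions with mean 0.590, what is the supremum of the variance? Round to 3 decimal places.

Var = μ(1−μ)/(α+β+1), which approaches μ(1−μ) as α+β → 0.
So the supremum is μ(1−μ) = 0.590×0.410 = 0.242.

0.242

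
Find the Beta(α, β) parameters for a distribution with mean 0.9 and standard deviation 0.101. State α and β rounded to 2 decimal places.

α = 7.04, β = 0.78

First σ² = 0.010201. Setting α = μn, β = (1−μ)n with n = α+β,
μ(1−μ)/(n+1) = 0.010201 ⇒ n+1 = 0.09/0.010201 = 8.8227 ⇒ n = 7.8227.
Hence α = 0.9×7.8227 = 7.04, β = 0.1×7.8227 = 0.78.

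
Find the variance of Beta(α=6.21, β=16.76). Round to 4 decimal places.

0.0082

α+β = 22.97 and αβ = 104.0796, so Var = αβ/[(α+β)²(α+β+1)] = 104.0796/12647.072973 = 0.0082.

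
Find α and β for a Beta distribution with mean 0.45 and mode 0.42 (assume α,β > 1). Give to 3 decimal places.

With s = α+β: μ = α/s and mode = (α−1)/(s−2). Eliminating α = μs,
μs − 1 = m(s−2) ⇒ s(μ−m) = 1−2m ⇒ s = 0.16/0.03 = 5.3333.
So α = μs = 2.400, β = (1−μ)s = 2.933.

α = 2.400, β = 2.933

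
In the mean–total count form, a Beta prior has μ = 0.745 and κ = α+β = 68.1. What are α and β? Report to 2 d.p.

Split κ in proportion μ : (1−μ): α = 0.745·68.1 = 50.73, β = 68.1 − 50.73 = 17.37.

α = 50.73, β = 17.37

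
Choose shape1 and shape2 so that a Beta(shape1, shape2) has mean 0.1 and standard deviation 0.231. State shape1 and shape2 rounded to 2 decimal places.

shape1 = 0.07, shape2 = 0.62

First σ² = 0.053361. Setting shape1 = μn, shape2 = (1−μ)n with n = shape1+shape2,
μ(1−μ)/(n+1) = 0.053361 ⇒ n+1 = 0.09/0.053361 = 1.6866 ⇒ n = 0.6866.
Hence shape1 = 0.1×0.6866 = 0.07, shape2 = 0.9×0.6866 = 0.62.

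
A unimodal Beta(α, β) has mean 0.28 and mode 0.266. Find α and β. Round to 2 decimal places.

α = 9.36, β = 24.07

With s = α+β: μ = α/s and mode = (α−1)/(s−2). Eliminating α = μs,
μs − 1 = m(s−2) ⇒ s(μ−m) = 1−2m ⇒ s = 0.468/0.014 = 33.4286.
So α = μs = 9.36, β = (1−μ)s = 24.07.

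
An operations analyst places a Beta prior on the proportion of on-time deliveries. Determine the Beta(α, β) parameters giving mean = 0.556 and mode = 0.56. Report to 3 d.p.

α = 16.680, β = 13.320

Let s = α+β. Mean gives α = μs = 0.556s; mode gives (α−1)/(s−2) = 0.56.
Substituting: 0.556s − 1 = 0.56(s−2) = 0.56s − 1.12, so -0.004s = -0.12 and s = 30.0000.
Then α = 0.556×30.0000 = 16.680 and β = s−α = 13.320.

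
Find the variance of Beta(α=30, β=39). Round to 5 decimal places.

0.00351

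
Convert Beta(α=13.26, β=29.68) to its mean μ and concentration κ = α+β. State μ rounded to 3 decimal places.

κ = α+β = 13.26+29.68 = 42.94; μ = α/κ = 13.26/42.94 = 0.309.

μ = 0.309, κ = 42.94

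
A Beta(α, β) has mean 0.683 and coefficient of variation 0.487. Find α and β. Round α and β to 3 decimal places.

σ = CV·μ = 0.487×0.683 = 0.33262, so σ² = 0.110637.
s+1 = μ(1−μ)/σ² = 0.216511/0.110637 = 1.9570, so s = α+β = 0.9570.
α = μs = 0.654, β = (1−μ)s = 0.303.

α = 0.654, β = 0.303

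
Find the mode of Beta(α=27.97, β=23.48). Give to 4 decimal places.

0.5454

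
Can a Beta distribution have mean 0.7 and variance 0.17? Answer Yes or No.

The Beta variance bound is σ² < μ(1−μ).
Here μ(1−μ) = 0.7×0.3 = 0.21, and 0.17 < 0.21.

Yes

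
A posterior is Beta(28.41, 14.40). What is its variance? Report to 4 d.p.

α+β = 42.81 and αβ = 409.1040, so Var = αβ/[(α+β)²(α+β+1)] = 409.1040/80290.416141 = 0.0051.

0.0051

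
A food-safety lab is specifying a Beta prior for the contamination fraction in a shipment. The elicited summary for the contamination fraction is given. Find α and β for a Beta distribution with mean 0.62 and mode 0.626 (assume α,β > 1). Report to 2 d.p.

α = 26.04, β = 15.96

With s = α+β: μ = α/s and mode = (α−1)/(s−2). Eliminating α = μs,
μs − 1 = m(s−2) ⇒ s(μ−m) = 1−2m ⇒ s = -0.252/-0.006 = 42.0000.
So α = μs = 26.04, β = (1−μ)s = 15.96.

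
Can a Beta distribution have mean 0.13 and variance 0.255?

The Beta variance bound is σ² < μ(1−μ).
Here μ(1−μ) = 0.13×0.87 = 0.1131, and 0.255 ≥ 0.1131.

No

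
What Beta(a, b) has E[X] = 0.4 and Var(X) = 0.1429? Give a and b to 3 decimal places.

Write ν = a+b; then a = μν and Var = μ(1−μ)/(ν+1).
ν = μ(1−μ)/Var − 1 = 0.24/0.1429 − 1 = 0.6795.
a = 0.4·0.6795 = 0.272, b = 0.6·0.6795 = 0.408.

a = 0.272, b = 0.408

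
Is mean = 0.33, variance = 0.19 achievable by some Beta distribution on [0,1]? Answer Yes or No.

A Beta with mean μ has variance μ(1−μ)/(α+β+1) < μ(1−μ).
Here μ(1−μ) = 0.33×0.67 = 0.2211, and 0.19 < 0.2211.

Yes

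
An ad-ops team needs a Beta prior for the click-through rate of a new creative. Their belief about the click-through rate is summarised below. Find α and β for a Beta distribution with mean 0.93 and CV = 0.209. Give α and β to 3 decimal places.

α = 0.673, β = 0.051

σ = CV·μ = 0.209×0.93 = 0.19437, so σ² = 0.037780.
s+1 = μ(1−μ)/σ² = 0.0651/0.037780 = 1.7231, so s = α+β = 0.7231.
α = μs = 0.673, β = (1−μ)s = 0.051.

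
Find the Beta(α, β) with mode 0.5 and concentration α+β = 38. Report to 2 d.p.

α = 19.00, β = 19.00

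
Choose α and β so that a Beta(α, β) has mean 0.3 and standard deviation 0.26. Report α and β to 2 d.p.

First σ² = 0.0676. Setting α = μn, β = (1−μ)n with n = α+β,
μ(1−μ)/(n+1) = 0.0676 ⇒ n+1 = 0.21/0.0676 = 3.1065 ⇒ n = 2.1065.
Hence α = 0.3×2.1065 = 0.63, β = 0.7×2.1065 = 1.47.

α = 0.63, β = 1.47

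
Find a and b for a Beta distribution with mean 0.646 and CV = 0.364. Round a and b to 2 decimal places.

a = 2.03, b = 1.11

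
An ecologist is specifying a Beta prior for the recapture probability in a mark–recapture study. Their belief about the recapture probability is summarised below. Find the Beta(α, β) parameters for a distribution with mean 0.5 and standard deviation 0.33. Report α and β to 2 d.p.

α = 0.65, β = 0.65

First σ² = 0.1089. Setting α = μn, β = (1−μ)n with n = α+β,
μ(1−μ)/(n+1) = 0.1089 ⇒ n+1 = 0.25/0.1089 = 2.2957 ⇒ n = 1.2957.
Hence α = 0.5×1.2957 = 0.65, β = 0.5×1.2957 = 0.65.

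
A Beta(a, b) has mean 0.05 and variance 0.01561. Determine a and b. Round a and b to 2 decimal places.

By moment matching, a+b = μ(1−μ)/σ² − 1 = (0.05·0.95)/0.01561 − 1 = 3.0429 − 1 = 2.0429.
Since a/(a+b) = μ, a = 0.05·2.0429 = 0.10 and b = 0.95·2.0429 = 1.94.

a = 0.10, b = 1.94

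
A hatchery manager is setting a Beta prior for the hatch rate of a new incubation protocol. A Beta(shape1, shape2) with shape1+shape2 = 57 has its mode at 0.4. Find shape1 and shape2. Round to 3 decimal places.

shape1 = 23.000, shape2 = 34.000

For shape1,shape2>1 the mode is (shape1−1)/(shape1+shape2−2), so shape1 = mode·(κ−2)+1 = 0.4×55+1 = 23.000.
And shape2 = (1−mode)·(κ−2)+1 = 0.6×55+1 = 34.000.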